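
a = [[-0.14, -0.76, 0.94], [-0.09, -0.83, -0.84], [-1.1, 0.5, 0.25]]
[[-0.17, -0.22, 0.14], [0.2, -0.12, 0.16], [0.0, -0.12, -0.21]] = a@ [[-0.06,0.18,0.10],[-0.02,0.18,-0.2],[-0.21,-0.06,0.0]]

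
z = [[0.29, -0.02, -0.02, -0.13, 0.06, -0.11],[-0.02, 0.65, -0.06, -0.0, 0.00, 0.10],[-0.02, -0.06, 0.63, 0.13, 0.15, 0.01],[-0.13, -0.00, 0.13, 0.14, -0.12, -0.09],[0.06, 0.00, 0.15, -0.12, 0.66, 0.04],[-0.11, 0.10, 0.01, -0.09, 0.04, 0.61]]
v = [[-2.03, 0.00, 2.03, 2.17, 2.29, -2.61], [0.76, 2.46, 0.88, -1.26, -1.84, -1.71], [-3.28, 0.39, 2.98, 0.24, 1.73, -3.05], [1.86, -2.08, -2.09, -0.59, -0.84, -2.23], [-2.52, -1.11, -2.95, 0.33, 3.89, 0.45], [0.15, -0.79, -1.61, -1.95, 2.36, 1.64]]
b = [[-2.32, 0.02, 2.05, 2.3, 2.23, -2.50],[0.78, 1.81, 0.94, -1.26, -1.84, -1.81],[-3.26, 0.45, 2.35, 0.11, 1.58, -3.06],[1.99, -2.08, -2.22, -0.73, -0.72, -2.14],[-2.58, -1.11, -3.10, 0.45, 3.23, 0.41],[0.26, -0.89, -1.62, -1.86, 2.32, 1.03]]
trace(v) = 8.35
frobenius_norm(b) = 11.31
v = b + z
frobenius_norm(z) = 1.40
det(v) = -1250.80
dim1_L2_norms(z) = [0.34, 0.66, 0.66, 0.28, 0.69, 0.64]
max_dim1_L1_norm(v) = 11.67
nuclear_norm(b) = 23.57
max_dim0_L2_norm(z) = 0.69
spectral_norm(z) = 0.81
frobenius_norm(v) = 11.73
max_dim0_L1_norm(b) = 12.28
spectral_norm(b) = 7.53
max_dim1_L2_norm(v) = 5.67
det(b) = -887.04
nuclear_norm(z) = 2.98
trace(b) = 5.37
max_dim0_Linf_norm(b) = 3.26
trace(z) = 2.98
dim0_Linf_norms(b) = [3.26, 2.08, 3.1, 2.3, 3.23, 3.06]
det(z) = 0.00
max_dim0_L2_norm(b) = 5.27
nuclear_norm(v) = 24.53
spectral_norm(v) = 7.73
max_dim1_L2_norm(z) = 0.69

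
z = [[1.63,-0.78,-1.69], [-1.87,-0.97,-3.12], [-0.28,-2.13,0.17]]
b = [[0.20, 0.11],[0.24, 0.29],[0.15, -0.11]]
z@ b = [[-0.11, 0.14],[-1.07, -0.14],[-0.54, -0.67]]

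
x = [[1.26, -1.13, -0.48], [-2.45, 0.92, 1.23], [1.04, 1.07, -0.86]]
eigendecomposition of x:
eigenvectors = [[0.59,-0.05,0.5], [-0.8,-0.49,0.20], [-0.06,0.87,0.84]]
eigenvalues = [2.84, -1.52, 0.0]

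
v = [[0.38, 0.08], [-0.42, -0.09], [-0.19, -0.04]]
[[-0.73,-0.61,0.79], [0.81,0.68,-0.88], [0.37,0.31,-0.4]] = v @[[-2.23,-1.3,1.64], [1.43,-1.46,2.14]]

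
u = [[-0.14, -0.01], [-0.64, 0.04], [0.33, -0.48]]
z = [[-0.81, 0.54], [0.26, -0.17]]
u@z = [[0.11, -0.07], [0.53, -0.35], [-0.39, 0.26]]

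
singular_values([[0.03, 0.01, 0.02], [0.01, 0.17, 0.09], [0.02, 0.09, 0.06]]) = [0.22, 0.03, 0.0]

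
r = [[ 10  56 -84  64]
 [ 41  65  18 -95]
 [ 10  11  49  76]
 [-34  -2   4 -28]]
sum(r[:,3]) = 17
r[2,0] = 10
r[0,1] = 56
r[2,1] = 11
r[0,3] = 64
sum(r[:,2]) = -13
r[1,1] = 65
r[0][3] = 64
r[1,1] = 65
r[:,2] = [-84, 18, 49, 4]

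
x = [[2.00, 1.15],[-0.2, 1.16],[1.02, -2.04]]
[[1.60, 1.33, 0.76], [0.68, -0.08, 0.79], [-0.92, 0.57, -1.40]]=x @ [[0.42, 0.64, -0.01], [0.66, 0.04, 0.68]]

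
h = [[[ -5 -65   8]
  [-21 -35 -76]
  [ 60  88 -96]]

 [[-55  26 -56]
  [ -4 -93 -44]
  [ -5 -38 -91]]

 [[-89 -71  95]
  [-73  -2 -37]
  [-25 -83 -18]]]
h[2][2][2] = -18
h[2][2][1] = -83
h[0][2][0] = 60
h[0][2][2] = -96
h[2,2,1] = -83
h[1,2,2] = -91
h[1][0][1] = 26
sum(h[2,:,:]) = -303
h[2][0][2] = 95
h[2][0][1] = -71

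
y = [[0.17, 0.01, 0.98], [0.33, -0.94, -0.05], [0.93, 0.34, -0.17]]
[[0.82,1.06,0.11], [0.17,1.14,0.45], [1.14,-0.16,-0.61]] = y @ [[1.25, 0.42, -0.39], [0.23, -1.12, -0.63], [0.62, 1.02, 0.19]]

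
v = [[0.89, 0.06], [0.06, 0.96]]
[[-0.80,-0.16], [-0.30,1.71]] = v@[[-0.88, -0.30], [-0.26, 1.8]]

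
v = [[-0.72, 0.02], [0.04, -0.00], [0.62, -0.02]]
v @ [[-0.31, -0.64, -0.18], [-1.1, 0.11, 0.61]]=[[0.2,0.46,0.14], [-0.01,-0.03,-0.01], [-0.17,-0.4,-0.12]]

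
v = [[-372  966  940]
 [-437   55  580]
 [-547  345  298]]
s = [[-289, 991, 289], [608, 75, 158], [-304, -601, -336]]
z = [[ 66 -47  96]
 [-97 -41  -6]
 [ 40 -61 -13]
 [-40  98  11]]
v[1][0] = -437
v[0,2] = 940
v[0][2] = 940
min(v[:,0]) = -547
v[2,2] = 298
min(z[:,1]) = -61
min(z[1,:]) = -97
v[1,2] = 580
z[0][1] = -47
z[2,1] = -61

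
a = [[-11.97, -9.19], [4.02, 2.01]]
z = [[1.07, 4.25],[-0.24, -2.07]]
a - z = [[-13.04, -13.44], [4.26, 4.08]]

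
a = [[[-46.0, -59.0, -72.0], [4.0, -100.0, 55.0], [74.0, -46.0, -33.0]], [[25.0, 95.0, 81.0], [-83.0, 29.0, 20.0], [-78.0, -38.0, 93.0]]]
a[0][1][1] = -100.0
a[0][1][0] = 4.0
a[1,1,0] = -83.0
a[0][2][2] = -33.0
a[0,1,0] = 4.0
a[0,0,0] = -46.0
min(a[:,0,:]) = -72.0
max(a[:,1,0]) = 4.0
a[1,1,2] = 20.0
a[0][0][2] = -72.0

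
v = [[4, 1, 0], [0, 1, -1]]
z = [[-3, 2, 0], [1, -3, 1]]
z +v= [[1, 3, 0], [1, -2, 0]]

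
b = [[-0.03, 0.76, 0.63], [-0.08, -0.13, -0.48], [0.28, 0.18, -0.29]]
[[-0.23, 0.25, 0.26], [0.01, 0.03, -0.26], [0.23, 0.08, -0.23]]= b@[[0.83, -0.18, -0.11], [-0.18, 0.45, -0.16], [-0.11, -0.16, 0.60]]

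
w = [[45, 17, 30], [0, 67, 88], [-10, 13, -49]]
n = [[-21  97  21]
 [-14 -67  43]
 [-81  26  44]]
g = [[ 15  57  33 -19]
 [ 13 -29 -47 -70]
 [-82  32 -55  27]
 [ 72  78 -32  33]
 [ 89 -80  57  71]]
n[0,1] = 97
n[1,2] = 43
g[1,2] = -47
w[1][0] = 0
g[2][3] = 27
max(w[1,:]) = 88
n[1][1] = -67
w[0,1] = 17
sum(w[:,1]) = 97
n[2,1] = 26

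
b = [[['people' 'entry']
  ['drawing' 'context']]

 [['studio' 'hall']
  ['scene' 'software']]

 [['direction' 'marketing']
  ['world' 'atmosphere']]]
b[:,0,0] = ['people', 'studio', 'direction']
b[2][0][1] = 'marketing'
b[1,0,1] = 'hall'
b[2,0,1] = 'marketing'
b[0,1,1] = 'context'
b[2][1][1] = 'atmosphere'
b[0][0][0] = 'people'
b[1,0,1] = 'hall'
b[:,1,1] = ['context', 'software', 'atmosphere']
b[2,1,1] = 'atmosphere'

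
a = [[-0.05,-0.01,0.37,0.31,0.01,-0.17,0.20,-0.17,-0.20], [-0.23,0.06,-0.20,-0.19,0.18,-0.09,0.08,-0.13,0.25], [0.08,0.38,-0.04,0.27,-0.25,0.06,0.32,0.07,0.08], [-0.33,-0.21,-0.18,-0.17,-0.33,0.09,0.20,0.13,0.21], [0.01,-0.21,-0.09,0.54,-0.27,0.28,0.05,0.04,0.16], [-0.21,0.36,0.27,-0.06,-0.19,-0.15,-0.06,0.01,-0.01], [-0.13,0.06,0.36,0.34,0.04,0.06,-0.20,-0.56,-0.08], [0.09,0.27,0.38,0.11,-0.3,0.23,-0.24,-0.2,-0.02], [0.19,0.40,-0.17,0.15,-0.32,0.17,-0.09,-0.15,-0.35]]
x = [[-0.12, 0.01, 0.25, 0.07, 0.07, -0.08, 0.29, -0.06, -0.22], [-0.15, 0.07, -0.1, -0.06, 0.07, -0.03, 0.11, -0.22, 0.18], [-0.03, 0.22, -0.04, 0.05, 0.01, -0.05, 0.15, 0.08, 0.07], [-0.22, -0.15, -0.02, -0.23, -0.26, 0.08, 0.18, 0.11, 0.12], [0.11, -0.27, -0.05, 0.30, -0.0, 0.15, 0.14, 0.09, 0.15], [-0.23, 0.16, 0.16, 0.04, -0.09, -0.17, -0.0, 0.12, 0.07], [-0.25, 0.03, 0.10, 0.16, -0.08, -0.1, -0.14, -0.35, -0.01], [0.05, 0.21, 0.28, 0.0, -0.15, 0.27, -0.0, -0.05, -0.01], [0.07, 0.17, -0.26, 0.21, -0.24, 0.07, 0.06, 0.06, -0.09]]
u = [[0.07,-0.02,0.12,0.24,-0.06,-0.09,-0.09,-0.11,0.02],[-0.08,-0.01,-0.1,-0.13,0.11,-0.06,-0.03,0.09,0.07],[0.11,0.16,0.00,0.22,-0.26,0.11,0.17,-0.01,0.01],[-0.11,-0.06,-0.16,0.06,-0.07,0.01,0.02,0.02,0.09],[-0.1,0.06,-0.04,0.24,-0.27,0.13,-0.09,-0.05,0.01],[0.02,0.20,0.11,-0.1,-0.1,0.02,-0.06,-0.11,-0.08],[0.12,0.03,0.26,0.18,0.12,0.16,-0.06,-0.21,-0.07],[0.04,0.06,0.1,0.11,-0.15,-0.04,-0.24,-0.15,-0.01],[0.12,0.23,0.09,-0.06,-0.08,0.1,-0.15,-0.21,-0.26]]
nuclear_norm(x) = 3.73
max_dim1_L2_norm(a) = 0.79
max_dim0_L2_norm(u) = 0.49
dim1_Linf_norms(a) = [0.37, 0.25, 0.38, 0.33, 0.54, 0.36, 0.56, 0.38, 0.4]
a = u + x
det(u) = -0.00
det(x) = 0.00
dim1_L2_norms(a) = [0.61, 0.51, 0.64, 0.66, 0.72, 0.56, 0.79, 0.69, 0.73]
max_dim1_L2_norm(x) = 0.51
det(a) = -0.00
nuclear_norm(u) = 2.62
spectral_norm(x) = 0.66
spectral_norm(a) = 1.20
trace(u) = -0.60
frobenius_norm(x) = 1.35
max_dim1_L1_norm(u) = 1.3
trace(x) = -0.77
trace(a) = -1.37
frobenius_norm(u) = 1.12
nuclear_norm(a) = 5.09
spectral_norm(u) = 0.77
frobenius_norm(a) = 1.99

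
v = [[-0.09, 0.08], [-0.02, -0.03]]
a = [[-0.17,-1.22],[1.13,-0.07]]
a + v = [[-0.26, -1.14], [1.11, -0.1]]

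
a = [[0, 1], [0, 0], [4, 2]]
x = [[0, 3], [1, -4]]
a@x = [[1, -4], [0, 0], [2, 4]]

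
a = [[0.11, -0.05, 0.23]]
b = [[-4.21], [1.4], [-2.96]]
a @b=[[-1.21]]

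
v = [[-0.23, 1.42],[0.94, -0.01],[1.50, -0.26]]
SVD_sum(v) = [[-0.75,  0.37], [0.76,  -0.38], [1.31,  -0.65]] + [[0.52, 1.05], [0.18, 0.37], [0.19, 0.39]]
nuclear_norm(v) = 3.20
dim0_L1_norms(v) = [2.67, 1.69]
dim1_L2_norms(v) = [1.44, 0.94, 1.52]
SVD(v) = [[-0.44,-0.89], [0.45,-0.31], [0.77,-0.33]] @ diag([1.88330447857888, 1.3129220239468653]) @ [[0.90, -0.44], [-0.44, -0.9]]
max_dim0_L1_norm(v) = 2.67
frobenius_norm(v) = 2.30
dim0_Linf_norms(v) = [1.5, 1.42]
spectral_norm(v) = 1.88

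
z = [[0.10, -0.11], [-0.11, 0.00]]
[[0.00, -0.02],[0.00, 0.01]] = z @ [[0.0, -0.08], [-0.00, 0.11]]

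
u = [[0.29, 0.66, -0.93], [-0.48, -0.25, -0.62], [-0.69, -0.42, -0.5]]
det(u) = 0.058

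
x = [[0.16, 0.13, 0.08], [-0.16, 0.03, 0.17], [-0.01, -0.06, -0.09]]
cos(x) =[[1.0, -0.01, -0.01], [0.02, 1.02, 0.01], [-0.00, -0.0, 1.0]]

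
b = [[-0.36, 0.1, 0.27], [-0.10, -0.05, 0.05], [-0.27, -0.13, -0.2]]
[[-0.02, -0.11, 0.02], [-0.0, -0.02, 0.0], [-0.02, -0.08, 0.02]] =b@[[0.07, 0.31, -0.06], [-0.04, -0.19, 0.04], [0.02, 0.09, -0.02]]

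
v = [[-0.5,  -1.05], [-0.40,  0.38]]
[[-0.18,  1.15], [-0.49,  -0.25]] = v@[[0.96, -0.29], [-0.29, -0.96]]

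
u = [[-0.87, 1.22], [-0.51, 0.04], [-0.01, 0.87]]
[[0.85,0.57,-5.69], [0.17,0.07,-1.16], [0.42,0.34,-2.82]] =u @ [[-0.3, -0.11, 2.02], [0.48, 0.39, -3.22]]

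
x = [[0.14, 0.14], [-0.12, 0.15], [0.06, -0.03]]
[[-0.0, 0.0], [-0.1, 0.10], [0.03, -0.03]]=x@ [[0.35, -0.37], [-0.36, 0.39]]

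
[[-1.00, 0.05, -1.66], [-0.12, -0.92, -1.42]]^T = [[-1.0, -0.12], [0.05, -0.92], [-1.66, -1.42]]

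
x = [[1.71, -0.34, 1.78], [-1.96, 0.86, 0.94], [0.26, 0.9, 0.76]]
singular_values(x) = [2.81, 2.17, 0.73]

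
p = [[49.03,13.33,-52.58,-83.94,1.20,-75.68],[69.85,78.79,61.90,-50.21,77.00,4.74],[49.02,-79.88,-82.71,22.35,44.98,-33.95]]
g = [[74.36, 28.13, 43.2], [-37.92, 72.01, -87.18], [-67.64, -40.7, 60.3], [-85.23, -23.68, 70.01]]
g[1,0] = -37.92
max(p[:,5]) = 4.74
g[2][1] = -40.7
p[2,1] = -79.88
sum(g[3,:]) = -38.89999999999999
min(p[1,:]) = -50.21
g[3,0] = -85.23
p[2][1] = -79.88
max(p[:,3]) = 22.35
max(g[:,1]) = 72.01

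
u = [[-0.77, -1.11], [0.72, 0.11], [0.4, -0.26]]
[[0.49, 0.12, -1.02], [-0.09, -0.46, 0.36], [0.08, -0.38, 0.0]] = u @ [[-0.06, -0.70, 0.41], [-0.4, 0.38, 0.63]]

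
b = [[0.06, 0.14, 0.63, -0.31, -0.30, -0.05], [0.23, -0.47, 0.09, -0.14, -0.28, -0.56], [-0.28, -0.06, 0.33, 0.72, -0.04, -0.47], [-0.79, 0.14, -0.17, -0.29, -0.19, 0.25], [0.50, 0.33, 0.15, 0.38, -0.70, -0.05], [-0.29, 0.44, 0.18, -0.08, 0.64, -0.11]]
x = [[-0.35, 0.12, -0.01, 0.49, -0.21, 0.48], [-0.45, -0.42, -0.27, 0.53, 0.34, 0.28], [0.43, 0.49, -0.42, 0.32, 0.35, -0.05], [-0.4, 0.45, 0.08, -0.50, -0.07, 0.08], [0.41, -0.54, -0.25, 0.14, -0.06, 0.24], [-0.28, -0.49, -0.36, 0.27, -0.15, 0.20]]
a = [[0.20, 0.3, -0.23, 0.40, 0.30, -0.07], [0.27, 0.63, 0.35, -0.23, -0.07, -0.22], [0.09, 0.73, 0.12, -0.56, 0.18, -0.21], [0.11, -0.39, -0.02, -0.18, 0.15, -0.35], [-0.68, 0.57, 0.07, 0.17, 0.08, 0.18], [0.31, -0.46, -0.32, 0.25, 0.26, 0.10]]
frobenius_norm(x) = 2.06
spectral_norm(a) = 1.43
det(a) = 0.01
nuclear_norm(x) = 4.44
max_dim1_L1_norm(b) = 2.11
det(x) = 0.06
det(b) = 0.19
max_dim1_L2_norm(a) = 0.97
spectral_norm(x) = 1.39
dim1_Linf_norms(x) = [0.49, 0.53, 0.49, 0.5, 0.54, 0.49]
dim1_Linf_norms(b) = [0.63, 0.56, 0.72, 0.79, 0.7, 0.64]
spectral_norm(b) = 1.36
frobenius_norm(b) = 2.20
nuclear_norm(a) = 3.97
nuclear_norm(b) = 5.04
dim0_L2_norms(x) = [0.96, 1.08, 0.67, 0.98, 0.56, 0.64]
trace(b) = -1.18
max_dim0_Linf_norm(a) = 0.73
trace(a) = 0.95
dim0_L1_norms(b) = [2.15, 1.58, 1.55, 1.92, 2.15, 1.49]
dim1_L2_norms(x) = [0.81, 0.96, 0.91, 0.79, 0.78, 0.76]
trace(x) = -1.55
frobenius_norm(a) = 1.96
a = b @ x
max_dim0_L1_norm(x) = 2.51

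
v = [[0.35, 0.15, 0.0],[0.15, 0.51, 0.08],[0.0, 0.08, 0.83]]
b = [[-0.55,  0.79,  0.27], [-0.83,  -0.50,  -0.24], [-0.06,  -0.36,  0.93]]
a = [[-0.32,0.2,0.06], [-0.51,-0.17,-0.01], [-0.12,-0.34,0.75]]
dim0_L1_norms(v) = [0.5, 0.74, 0.91]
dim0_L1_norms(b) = [1.44, 1.65, 1.44]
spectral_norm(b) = 1.00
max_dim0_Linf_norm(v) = 0.83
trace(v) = 1.69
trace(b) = -0.12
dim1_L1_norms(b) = [1.61, 1.57, 1.35]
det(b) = 1.00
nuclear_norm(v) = 1.69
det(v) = 0.13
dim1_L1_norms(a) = [0.58, 0.69, 1.21]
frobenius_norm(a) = 1.06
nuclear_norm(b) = 3.00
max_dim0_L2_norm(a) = 0.75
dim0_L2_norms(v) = [0.38, 0.54, 0.83]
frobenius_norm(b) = 1.73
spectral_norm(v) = 0.85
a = v @ b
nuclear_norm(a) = 1.69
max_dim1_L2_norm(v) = 0.83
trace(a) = 0.26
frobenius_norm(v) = 1.06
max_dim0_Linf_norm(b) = 0.93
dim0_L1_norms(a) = [0.95, 0.71, 0.82]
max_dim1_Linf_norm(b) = 0.93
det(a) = 0.13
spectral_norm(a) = 0.85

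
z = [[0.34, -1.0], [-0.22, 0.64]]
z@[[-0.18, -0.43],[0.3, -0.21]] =[[-0.36, 0.06], [0.23, -0.04]]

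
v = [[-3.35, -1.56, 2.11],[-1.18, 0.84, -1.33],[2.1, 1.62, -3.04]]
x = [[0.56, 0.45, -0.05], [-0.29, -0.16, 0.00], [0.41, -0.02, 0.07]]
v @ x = [[-0.56, -1.30, 0.32],[-1.45, -0.64, -0.03],[-0.54, 0.75, -0.32]]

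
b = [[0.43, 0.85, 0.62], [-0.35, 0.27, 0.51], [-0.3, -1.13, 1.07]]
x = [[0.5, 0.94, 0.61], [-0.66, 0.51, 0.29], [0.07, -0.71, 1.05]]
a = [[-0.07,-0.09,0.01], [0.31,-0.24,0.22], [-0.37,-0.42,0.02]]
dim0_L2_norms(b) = [0.63, 1.44, 1.34]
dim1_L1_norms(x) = [2.05, 1.46, 1.83]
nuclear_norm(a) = 1.02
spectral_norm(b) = 1.63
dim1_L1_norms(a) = [0.17, 0.77, 0.81]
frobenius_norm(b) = 2.06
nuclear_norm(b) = 3.26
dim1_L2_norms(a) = [0.11, 0.45, 0.56]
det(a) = -0.00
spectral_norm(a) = 0.57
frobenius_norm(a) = 0.73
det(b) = 0.86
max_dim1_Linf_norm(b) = 1.13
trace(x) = 2.06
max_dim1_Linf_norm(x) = 1.05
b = x + a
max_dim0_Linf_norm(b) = 1.13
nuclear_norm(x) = 3.35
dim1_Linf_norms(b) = [0.85, 0.51, 1.13]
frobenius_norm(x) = 1.97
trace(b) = 1.77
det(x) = 1.31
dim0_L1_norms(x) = [1.23, 2.16, 1.95]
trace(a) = -0.29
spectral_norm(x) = 1.29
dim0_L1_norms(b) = [1.08, 2.25, 2.2]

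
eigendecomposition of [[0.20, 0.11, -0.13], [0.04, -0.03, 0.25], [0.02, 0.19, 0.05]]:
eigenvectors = [[(0.27-0.48j), (0.27+0.48j), 0.37+0.00j], [-0.57-0.02j, -0.57+0.02j, -0.77+0.00j], [-0.61+0.00j, -0.61-0.00j, 0.52+0.00j]]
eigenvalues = [(0.22+0.02j), (0.22-0.02j), (-0.22+0j)]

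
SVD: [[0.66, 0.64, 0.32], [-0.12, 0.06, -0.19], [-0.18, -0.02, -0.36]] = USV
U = [[-0.95,0.30,-0.05], [0.12,0.53,0.84], [0.28,0.79,-0.55]]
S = [1.02, 0.36, 0.05]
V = [[-0.68, -0.60, -0.42], [-0.02, 0.59, -0.81], [-0.73, 0.54, 0.41]]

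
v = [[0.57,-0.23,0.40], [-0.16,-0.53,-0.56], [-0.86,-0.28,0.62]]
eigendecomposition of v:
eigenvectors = [[0.03-0.59j, (0.03+0.59j), (-0.09+0j)], [-0.25+0.20j, (-0.25-0.2j), (-0.96+0j)], [(0.74+0j), (0.74-0j), -0.26+0.00j]]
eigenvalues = [(0.68+0.6j), (0.68-0.6j), (-0.7+0j)]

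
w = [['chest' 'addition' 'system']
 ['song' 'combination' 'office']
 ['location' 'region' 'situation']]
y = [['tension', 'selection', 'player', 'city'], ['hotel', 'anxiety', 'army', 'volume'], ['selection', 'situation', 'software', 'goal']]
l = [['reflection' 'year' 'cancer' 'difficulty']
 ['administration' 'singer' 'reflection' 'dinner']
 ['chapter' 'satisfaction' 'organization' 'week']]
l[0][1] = 'year'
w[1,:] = ['song', 'combination', 'office']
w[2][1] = 'region'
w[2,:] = ['location', 'region', 'situation']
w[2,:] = ['location', 'region', 'situation']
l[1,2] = 'reflection'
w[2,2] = 'situation'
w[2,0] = 'location'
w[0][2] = 'system'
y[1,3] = 'volume'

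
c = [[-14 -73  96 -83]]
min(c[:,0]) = -14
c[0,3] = -83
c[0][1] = -73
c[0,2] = 96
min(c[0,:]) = -83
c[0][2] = 96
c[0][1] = -73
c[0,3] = -83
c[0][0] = -14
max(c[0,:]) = 96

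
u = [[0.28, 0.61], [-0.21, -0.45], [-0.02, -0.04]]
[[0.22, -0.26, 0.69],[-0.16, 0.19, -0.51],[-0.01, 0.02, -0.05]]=u @ [[0.20, -0.26, -0.01], [0.27, -0.31, 1.14]]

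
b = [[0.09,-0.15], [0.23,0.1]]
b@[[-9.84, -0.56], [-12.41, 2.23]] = [[0.98, -0.38], [-3.5, 0.09]]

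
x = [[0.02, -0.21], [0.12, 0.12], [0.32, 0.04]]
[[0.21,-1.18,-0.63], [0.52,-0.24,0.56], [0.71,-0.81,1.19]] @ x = [[-0.34,  -0.21], [0.16,  -0.12], [0.3,  -0.2]]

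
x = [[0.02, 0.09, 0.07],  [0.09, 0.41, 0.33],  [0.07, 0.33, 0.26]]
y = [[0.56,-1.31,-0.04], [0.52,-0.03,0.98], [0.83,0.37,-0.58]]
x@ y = [[0.12, -0.0, 0.05], [0.54, -0.01, 0.21], [0.43, -0.01, 0.17]]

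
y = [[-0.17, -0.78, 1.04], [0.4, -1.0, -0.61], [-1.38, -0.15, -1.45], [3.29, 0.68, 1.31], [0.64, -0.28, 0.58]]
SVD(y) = [[0.06, -0.84, 0.08], [-0.02, 0.02, 0.96], [-0.46, 0.37, 0.19], [0.86, 0.31, 0.08], [0.19, -0.25, 0.16]] @ diag([4.137642903547051, 1.5282265546084373, 1.2852372545628912]) @ [[0.87,0.14,0.48],[0.33,0.56,-0.76],[0.38,-0.81,-0.44]]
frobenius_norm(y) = 4.59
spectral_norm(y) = 4.14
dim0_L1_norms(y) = [5.88, 2.89, 4.99]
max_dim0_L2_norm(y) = 3.65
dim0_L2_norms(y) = [3.65, 1.47, 2.37]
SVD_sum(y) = [[0.21, 0.03, 0.12], [-0.07, -0.01, -0.04], [-1.66, -0.27, -0.92], [3.09, 0.5, 1.72], [0.69, 0.11, 0.38]] + [[-0.42, -0.73, 0.97],[0.01, 0.02, -0.02],[0.18, 0.32, -0.42],[0.16, 0.27, -0.36],[-0.13, -0.22, 0.29]] + [[0.04, -0.09, -0.05], [0.47, -1.0, -0.55], [0.09, -0.2, -0.11], [0.04, -0.09, -0.05], [0.08, -0.17, -0.09]]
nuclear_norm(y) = 6.95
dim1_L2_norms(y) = [1.31, 1.24, 2.01, 3.61, 0.91]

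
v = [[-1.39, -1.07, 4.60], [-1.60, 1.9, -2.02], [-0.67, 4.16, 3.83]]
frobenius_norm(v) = 8.18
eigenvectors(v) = [[-0.94+0.00j, -0.36+0.39j, -0.36-0.39j], [-0.31+0.00j, 0.03-0.52j, 0.03+0.52j], [(0.11+0j), (-0.67+0j), (-0.67-0j)]]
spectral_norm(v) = 6.61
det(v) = -54.56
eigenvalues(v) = [(-2.27+0j), (3.3+3.63j), (3.3-3.63j)]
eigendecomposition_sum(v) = [[-1.73+0.00j, (-1.32-0j), 0.87-0.00j], [(-0.57+0j), -0.43-0.00j, (0.29-0j)], [(0.2-0j), (0.15+0j), (-0.1+0j)]] + [[(0.17+0.62j),0.12-2.04j,1.86-0.42j], [(-0.51-0.37j),(1.17+1.62j),(-1.15+1.47j)], [(-0.43+0.69j),(2-1.61j),1.96+1.38j]] + [[(0.17-0.62j), (0.12+2.04j), 1.86+0.42j], [-0.51+0.37j, (1.17-1.62j), -1.15-1.47j], [-0.43-0.69j, (2+1.61j), 1.96-1.38j]]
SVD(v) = [[-0.62,0.56,-0.55], [0.14,-0.61,-0.78], [-0.77,-0.57,0.30]] @ diag([6.606882791025656, 4.451810921915744, 1.8550685435209004]) @ [[0.17,-0.34,-0.92], [0.13,-0.92,0.37], [0.98,0.18,0.12]]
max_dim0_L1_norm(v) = 10.45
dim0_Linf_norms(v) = [1.6, 4.16, 4.6]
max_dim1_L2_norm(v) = 5.69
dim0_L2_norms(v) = [2.22, 4.7, 6.32]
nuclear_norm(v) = 12.91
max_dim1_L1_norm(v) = 8.66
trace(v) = 4.34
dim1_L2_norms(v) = [4.92, 3.2, 5.69]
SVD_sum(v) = [[-0.72, 1.41, 3.81],[0.16, -0.32, -0.86],[-0.89, 1.74, 4.69]] + [[0.32,-2.3,0.91],[-0.35,2.48,-0.99],[-0.32,2.32,-0.92]] + [[-0.99, -0.18, -0.12], [-1.42, -0.26, -0.17], [0.54, 0.10, 0.07]]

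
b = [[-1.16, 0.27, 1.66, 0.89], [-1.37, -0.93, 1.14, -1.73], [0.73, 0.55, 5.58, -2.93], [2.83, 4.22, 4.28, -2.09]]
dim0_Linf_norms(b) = [2.83, 4.22, 5.58, 2.93]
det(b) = -66.60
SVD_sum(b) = [[0.2, 0.29, 0.61, -0.31], [0.23, 0.34, 0.71, -0.36], [1.55, 2.27, 4.76, -2.40], [1.7, 2.48, 5.21, -2.62]] + [[-0.49, -0.56, 0.31, -0.24], [-1.36, -1.56, 0.85, -0.67], [-1.21, -1.39, 0.75, -0.60], [1.35, 1.55, -0.84, 0.66]] + [[-0.75, 0.44, 0.79, 1.50], [0.22, -0.13, -0.23, -0.44], [0.06, -0.04, -0.06, -0.12], [0.0, -0.00, -0.00, -0.01]] + [[-0.11, 0.1, -0.04, -0.06], [-0.47, 0.42, -0.18, -0.26], [0.32, -0.29, 0.13, 0.18], [-0.22, 0.2, -0.09, -0.12]]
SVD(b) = [[0.09, -0.21, 0.96, -0.18], [0.1, -0.59, -0.28, -0.75], [0.67, -0.52, -0.08, 0.52], [0.73, 0.58, -0.00, -0.36]] @ diag([8.966832437456144, 3.9745724409062686, 1.9957053216630058, 0.9364028084423089]) @ [[0.26, 0.38, 0.79, -0.4], [0.58, 0.67, -0.36, 0.29], [-0.40, 0.23, 0.41, 0.79], [0.66, -0.60, 0.26, 0.37]]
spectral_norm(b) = 8.97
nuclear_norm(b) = 15.87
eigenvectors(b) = [[-0.65+0.00j, (-0.3+0.24j), (-0.3-0.24j), (-0.37+0j)],[(-0+0j), (0.07-0.46j), 0.07+0.46j, 0.18+0.00j],[0.30+0.00j, (-0.31-0.14j), (-0.31+0.14j), -0.69+0.00j],[(0.7+0j), (-0.72+0j), -0.72-0.00j, (-0.6+0j)]]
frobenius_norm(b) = 10.05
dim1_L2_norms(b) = [2.23, 2.65, 6.37, 6.96]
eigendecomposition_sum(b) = [[(-2.07+0j), (-1.17+0j), (0.24-0j), (0.65+0j)], [(-0.01+0j), -0.01+0.00j, -0j, 0.00+0.00j], [(0.96-0j), (0.54-0j), (-0.11+0j), -0.30-0.00j], [2.26-0.00j, (1.27-0j), (-0.26+0j), (-0.7-0j)]] + [[0.49+0.31j, 1.13-0.43j, (-0.57-0.84j), 0.70+0.64j], [-0.69+0.12j, -0.66+1.31j, 1.20+0.29j, -1.15-0.00j], [(-0.06+0.5j), 0.77+0.74j, (0.45-0.77j), -0.24+0.80j], [0.33+1.03j, 2.14+0.73j, (0.18-1.89j), 0.24+1.75j]] + [[0.49-0.31j, (1.13+0.43j), -0.57+0.84j, (0.7-0.64j)], [-0.69-0.12j, (-0.66-1.31j), (1.2-0.29j), (-1.15+0j)], [(-0.06-0.5j), 0.77-0.74j, 0.45+0.77j, -0.24-0.80j], [0.33-1.03j, 2.14-0.73j, (0.18+1.89j), 0.24-1.75j]] + [[-0.06+0.00j, (-0.82+0j), 2.56-0.00j, (-1.15+0j)], [0.03-0.00j, (0.4-0j), -1.26+0.00j, 0.57-0.00j], [-0.11+0.00j, (-1.53+0j), 4.79-0.00j, (-2.14+0j)], [-0.09+0.00j, -1.34+0.00j, 4.19-0.00j, (-1.87+0j)]]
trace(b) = 1.40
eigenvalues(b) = [(-2.9+0j), (0.52+2.6j), (0.52-2.6j), (3.26+0j)]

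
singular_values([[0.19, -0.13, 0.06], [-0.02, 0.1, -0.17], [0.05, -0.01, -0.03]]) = [0.28, 0.15, 0.0]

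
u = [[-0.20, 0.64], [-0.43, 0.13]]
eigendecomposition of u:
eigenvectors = [[0.77+0.00j, (0.77-0j)], [(0.2+0.6j), 0.20-0.60j]]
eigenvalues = [(-0.04+0.5j), (-0.04-0.5j)]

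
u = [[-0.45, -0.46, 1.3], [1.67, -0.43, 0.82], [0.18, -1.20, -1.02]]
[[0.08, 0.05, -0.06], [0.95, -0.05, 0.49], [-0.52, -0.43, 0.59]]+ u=[[-0.37, -0.41, 1.24], [2.62, -0.48, 1.31], [-0.34, -1.63, -0.43]]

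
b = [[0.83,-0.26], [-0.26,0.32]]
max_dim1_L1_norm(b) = 1.09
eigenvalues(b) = [0.94, 0.21]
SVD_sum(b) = [[0.8, -0.34], [-0.34, 0.14]] + [[0.03, 0.08], [0.08, 0.18]]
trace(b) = 1.15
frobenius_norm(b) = 0.96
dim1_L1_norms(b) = [1.09, 0.58]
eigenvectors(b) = [[0.92, 0.39], [-0.39, 0.92]]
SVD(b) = [[-0.92,0.39], [0.39,0.92]] @ diag([0.9391771546926029, 0.21082284530739714]) @ [[-0.92, 0.39],[0.39, 0.92]]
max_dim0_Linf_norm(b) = 0.83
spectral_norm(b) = 0.94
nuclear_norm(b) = 1.15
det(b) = 0.20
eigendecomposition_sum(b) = [[0.80, -0.34], [-0.34, 0.14]] + [[0.03, 0.08], [0.08, 0.18]]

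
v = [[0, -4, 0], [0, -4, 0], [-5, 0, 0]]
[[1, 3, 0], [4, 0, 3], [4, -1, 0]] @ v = [[0, -16, 0], [-15, -16, 0], [0, -12, 0]]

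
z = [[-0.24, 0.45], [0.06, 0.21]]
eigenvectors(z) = [[-0.99, -0.67], [0.12, -0.75]]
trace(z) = -0.03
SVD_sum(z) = [[-0.20, 0.47], [-0.07, 0.16]] + [[-0.04,-0.02], [0.13,0.05]]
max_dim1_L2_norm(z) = 0.51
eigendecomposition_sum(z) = [[-0.27, 0.24], [0.03, -0.03]] + [[0.03, 0.21], [0.03, 0.24]]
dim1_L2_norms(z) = [0.51, 0.22]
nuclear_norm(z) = 0.68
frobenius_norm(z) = 0.55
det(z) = -0.08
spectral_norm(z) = 0.54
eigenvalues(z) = [-0.29, 0.26]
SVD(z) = [[0.95, 0.32], [0.32, -0.95]] @ diag([0.5356495936187184, 0.14449744930655956]) @ [[-0.39, 0.92], [-0.92, -0.39]]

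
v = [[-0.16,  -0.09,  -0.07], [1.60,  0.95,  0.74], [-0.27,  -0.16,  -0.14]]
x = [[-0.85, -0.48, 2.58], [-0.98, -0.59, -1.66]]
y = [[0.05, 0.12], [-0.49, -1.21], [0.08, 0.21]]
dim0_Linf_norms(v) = [1.6, 0.95, 0.74]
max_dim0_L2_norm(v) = 1.63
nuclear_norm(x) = 4.56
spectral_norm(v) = 2.04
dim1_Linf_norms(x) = [2.58, 1.66]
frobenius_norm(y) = 1.33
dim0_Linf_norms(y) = [0.49, 1.21]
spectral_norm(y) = 1.33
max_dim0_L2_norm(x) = 3.07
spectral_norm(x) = 3.08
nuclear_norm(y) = 1.34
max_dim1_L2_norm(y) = 1.31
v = y @ x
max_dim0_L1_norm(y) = 1.54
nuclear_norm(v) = 2.06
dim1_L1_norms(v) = [0.32, 3.29, 0.57]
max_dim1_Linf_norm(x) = 2.58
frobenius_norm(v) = 2.04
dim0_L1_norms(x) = [1.83, 1.07, 4.24]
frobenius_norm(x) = 3.42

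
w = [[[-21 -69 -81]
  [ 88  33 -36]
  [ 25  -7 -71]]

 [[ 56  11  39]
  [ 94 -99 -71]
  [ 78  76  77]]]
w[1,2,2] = 77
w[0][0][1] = -69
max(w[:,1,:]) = 94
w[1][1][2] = -71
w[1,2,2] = 77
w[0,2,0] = 25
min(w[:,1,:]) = -99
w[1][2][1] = 76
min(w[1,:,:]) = -99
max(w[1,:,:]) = 94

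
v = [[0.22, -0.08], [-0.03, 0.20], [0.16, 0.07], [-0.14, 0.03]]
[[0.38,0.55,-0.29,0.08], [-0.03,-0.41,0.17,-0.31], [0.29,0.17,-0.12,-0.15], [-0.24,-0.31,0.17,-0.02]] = v@[[1.77, 1.84, -1.07, -0.23], [0.14, -1.77, 0.68, -1.60]]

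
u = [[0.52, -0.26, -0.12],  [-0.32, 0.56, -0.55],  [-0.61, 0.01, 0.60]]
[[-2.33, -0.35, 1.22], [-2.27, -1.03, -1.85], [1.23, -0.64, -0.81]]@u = [[-1.84,0.42,1.2], [0.28,-0.01,-0.27], [1.34,-0.69,-0.28]]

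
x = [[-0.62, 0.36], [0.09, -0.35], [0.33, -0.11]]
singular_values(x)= [0.83, 0.26]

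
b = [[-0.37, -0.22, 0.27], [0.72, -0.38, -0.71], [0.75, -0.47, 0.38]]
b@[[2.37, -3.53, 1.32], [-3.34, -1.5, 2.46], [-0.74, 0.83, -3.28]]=[[-0.34, 1.86, -1.92], [3.50, -2.56, 2.34], [3.07, -1.63, -1.41]]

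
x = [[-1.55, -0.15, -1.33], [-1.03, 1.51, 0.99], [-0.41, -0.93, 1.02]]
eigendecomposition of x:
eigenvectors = [[(0.95+0j),  0.07+0.24j,  (0.07-0.24j)], [(0.23+0j),  -0.76+0.00j,  -0.76-0.00j], [(0.21+0j),  0.13-0.58j,  0.13+0.58j]]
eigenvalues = [(-1.88+0j), (1.43+1.08j), (1.43-1.08j)]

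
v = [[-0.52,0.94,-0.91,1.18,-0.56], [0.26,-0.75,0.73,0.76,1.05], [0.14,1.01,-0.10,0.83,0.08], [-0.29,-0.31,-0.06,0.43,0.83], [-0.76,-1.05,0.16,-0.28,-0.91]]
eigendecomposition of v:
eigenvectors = [[-0.53+0.00j, -0.53-0.00j, (-0.75+0j), -0.67+0.00j, (-0.48+0j)], [(-0.25-0.01j), (-0.25+0.01j), 0.57+0.00j, 0.56+0.00j, (0.42+0j)], [-0.38+0.32j, -0.38-0.32j, -0.31+0.00j, (-0.32+0j), 0.77+0.00j], [-0.25-0.41j, (-0.25+0.41j), (-0.08+0j), (-0.18+0j), (-0.06+0j)], [(0.36-0.23j), (0.36+0.23j), 0.11+0.00j, (0.3+0j), (0.05+0j)]]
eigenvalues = [(0.2+1.22j), (0.2-1.22j), (-1.4+0j), (-1.16+0j), (0.31+0j)]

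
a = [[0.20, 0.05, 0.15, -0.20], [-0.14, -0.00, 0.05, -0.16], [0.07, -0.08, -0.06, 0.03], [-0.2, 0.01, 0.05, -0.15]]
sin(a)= [[0.2, 0.05, 0.15, -0.2],[-0.14, -0.00, 0.05, -0.16],[0.07, -0.08, -0.06, 0.03],[-0.20, 0.01, 0.05, -0.15]]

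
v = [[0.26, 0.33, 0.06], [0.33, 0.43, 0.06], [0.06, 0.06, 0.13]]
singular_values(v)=[0.7, 0.12, 0.0]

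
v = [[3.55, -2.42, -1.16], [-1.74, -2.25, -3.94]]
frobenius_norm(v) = 6.59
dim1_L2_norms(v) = [4.45, 4.86]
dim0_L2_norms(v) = [3.95, 3.3, 4.11]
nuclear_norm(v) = 9.27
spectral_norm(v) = 5.10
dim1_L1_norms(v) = [7.13, 7.93]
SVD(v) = [[0.53,  0.85], [0.85,  -0.53]] @ diag([5.098436254621704, 4.174224210264587]) @ [[0.08, -0.63, -0.78], [0.94, -0.21, 0.26]]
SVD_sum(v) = [[0.21, -1.68, -2.09], [0.33, -2.71, -3.37]] + [[3.34, -0.74, 0.93],[-2.07, 0.46, -0.57]]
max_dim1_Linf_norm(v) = 3.94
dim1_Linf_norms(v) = [3.55, 3.94]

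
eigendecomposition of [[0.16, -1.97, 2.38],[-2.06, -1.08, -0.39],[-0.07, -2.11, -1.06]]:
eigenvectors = [[(-0.8+0j), (0.18+0.43j), (0.18-0.43j)], [(0.52+0j), (-0.37+0.4j), (-0.37-0.4j)], [(-0.3+0j), -0.70+0.00j, (-0.7-0j)]]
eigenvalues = [(2.34+0j), (-2.16+1.23j), (-2.16-1.23j)]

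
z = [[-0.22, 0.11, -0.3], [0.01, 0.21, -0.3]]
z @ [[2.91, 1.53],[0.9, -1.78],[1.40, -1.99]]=[[-0.96, 0.06], [-0.2, 0.24]]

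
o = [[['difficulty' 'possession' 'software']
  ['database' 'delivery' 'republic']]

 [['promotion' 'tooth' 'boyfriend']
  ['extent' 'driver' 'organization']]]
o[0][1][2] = 'republic'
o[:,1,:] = [['database', 'delivery', 'republic'], ['extent', 'driver', 'organization']]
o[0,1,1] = 'delivery'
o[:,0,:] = [['difficulty', 'possession', 'software'], ['promotion', 'tooth', 'boyfriend']]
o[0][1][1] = 'delivery'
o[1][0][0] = 'promotion'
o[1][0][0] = 'promotion'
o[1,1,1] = 'driver'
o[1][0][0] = 'promotion'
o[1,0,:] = ['promotion', 'tooth', 'boyfriend']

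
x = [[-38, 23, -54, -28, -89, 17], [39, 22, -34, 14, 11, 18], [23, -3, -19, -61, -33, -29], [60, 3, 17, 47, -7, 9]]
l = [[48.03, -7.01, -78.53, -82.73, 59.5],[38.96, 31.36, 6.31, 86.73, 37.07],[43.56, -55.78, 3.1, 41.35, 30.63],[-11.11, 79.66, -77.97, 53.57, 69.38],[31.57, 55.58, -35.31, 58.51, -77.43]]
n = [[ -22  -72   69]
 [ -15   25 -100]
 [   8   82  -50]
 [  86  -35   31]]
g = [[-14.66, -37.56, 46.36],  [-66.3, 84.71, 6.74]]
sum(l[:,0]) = 151.01000000000002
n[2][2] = -50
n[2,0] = 8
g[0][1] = -37.56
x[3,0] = 60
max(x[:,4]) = 11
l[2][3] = 41.35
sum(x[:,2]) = -90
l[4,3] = 58.51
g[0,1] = -37.56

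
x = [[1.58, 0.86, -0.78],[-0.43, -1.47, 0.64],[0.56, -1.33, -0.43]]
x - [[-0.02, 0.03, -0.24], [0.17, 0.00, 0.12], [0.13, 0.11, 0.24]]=[[1.60, 0.83, -0.54], [-0.6, -1.47, 0.52], [0.43, -1.44, -0.67]]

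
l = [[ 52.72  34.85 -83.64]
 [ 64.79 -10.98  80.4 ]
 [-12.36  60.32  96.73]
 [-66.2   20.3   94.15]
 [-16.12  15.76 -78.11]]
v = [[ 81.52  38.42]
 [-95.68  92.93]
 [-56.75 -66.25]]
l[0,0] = 52.72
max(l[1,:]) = 80.4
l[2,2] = 96.73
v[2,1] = -66.25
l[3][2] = 94.15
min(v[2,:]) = -66.25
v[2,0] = -56.75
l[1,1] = -10.98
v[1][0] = -95.68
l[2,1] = 60.32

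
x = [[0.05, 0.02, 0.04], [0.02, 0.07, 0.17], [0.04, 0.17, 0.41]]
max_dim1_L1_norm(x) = 0.62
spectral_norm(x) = 0.48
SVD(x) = [[-0.1, 0.99, 0.07], [-0.38, 0.02, -0.92], [-0.92, -0.12, 0.38]] @ diag([0.48499121231901154, 0.045641252843817266, 0.0006324651628288277]) @ [[-0.10, -0.38, -0.92], [0.99, 0.02, -0.12], [-0.07, 0.92, -0.38]]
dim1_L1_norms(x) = [0.11, 0.26, 0.62]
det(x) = -0.00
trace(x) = 0.53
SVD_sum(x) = [[0.01, 0.02, 0.05], [0.02, 0.07, 0.17], [0.05, 0.17, 0.41]] + [[0.04, 0.00, -0.01], [0.0, 0.0, -0.0], [-0.01, -0.00, 0.00]] + [[-0.00, 0.00, -0.00],  [0.0, -0.0, 0.00],  [-0.00, 0.0, -0.00]]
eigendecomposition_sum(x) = [[0.01, 0.02, 0.05], [0.02, 0.07, 0.17], [0.05, 0.17, 0.41]] + [[0.04, 0.00, -0.01], [0.00, 0.0, -0.00], [-0.01, -0.00, 0.00]] + [[-0.00, 0.0, -0.00], [0.0, -0.00, 0.0], [-0.00, 0.00, -0.00]]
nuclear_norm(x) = 0.53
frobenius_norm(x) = 0.49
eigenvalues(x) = [0.48, 0.05, -0.0]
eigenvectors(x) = [[0.1,0.99,0.07], [0.38,0.02,-0.92], [0.92,-0.12,0.38]]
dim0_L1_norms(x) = [0.11, 0.26, 0.62]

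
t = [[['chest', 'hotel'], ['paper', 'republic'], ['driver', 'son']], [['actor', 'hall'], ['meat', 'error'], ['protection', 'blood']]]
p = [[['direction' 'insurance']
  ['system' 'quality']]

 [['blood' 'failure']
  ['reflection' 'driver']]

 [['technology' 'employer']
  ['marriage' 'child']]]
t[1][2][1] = 'blood'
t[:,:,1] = [['hotel', 'republic', 'son'], ['hall', 'error', 'blood']]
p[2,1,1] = 'child'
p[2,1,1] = 'child'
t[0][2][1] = 'son'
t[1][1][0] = 'meat'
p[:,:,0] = [['direction', 'system'], ['blood', 'reflection'], ['technology', 'marriage']]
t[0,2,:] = ['driver', 'son']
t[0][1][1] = 'republic'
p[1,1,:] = ['reflection', 'driver']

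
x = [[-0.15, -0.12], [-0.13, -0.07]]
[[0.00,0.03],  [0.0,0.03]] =x@[[0.02, -0.34], [-0.04, 0.2]]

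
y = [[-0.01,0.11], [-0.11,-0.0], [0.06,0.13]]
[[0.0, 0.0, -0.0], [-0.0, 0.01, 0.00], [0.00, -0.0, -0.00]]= y @ [[0.01, -0.05, -0.02], [0.01, 0.00, -0.02]]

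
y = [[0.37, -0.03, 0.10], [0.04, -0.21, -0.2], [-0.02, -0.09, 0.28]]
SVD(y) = [[-0.90,-0.41,-0.17], [0.20,-0.71,0.68], [-0.4,0.57,0.72]] @ diag([0.39738630400296604, 0.3421213640582658, 0.21315979368955543]) @ [[-0.79, 0.05, -0.60],[-0.56, 0.32, 0.76],[-0.24, -0.95, 0.22]]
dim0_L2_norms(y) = [0.37, 0.23, 0.36]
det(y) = -0.03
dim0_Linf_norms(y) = [0.37, 0.21, 0.28]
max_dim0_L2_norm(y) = 0.37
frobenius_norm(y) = 0.57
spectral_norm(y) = 0.40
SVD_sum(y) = [[0.28,-0.02,0.22], [-0.06,0.00,-0.05], [0.13,-0.01,0.1]] + [[0.08, -0.04, -0.11], [0.14, -0.08, -0.19], [-0.11, 0.06, 0.15]] + [[0.01, 0.03, -0.01], [-0.03, -0.14, 0.03], [-0.04, -0.14, 0.03]]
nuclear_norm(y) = 0.95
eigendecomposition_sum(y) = [[-0j, (-0+0j), (-0-0j)], [(0.01-0j), (-0.23+0j), (-0.09-0j)], [0.00-0.00j, (-0.04+0j), (-0.02-0j)]] + [[(0.18-0.08j), (-0.01+0.07j), (0.05-0.39j)], [0.01-0.04j, 0.01+0.01j, (-0.06-0.07j)], [(-0.01+0.09j), (-0.03-0.02j), (0.15+0.11j)]] + [[(0.18+0.08j), (-0.01-0.07j), 0.05+0.39j], [(0.01+0.04j), 0.01-0.01j, -0.06+0.07j], [-0.01-0.09j, -0.03+0.02j, (0.15-0.11j)]]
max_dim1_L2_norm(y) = 0.38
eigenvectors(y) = [[(0.02+0j), -0.89+0.00j, (-0.89-0j)], [(0.99+0j), -0.13+0.14j, -0.13-0.14j], [(0.17+0j), (0.21-0.36j), (0.21+0.36j)]]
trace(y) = 0.44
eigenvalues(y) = [(-0.24+0j), (0.34+0.05j), (0.34-0.05j)]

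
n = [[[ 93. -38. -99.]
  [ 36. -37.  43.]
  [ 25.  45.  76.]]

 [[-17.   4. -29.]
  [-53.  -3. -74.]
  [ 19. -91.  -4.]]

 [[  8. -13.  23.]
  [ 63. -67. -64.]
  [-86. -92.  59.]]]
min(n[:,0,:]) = -99.0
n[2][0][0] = 8.0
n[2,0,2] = 23.0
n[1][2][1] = -91.0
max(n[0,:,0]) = 93.0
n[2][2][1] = -92.0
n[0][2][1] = 45.0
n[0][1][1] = -37.0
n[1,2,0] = 19.0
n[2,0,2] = 23.0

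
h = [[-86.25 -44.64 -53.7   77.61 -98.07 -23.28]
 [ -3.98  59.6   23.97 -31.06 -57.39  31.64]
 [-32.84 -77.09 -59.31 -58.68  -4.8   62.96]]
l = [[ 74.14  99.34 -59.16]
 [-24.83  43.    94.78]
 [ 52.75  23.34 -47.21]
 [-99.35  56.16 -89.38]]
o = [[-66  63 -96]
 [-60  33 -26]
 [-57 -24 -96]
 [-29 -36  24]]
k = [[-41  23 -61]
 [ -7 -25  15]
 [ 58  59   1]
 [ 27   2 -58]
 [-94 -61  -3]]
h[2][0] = -32.84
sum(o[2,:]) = -177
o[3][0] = -29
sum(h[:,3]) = -12.130000000000003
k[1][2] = 15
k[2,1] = 59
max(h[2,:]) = 62.96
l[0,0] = 74.14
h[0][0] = -86.25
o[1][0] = -60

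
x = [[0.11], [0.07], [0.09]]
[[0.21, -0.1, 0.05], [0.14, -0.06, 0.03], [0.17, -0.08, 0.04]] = x @ [[1.94, -0.92, 0.44]]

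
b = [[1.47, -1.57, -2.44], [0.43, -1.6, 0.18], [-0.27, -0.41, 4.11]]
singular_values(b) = [4.92, 2.47, 0.43]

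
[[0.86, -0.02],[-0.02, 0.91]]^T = [[0.86,-0.02], [-0.02,0.91]]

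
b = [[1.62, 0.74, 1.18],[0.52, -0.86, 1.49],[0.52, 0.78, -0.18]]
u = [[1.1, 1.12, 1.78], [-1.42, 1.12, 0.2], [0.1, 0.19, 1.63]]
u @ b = [[3.29,  1.24,  2.65], [-1.61,  -1.86,  -0.04], [1.11,  1.18,  0.11]]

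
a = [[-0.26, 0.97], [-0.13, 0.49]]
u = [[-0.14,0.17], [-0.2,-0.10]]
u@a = [[0.01, -0.05], [0.06, -0.24]]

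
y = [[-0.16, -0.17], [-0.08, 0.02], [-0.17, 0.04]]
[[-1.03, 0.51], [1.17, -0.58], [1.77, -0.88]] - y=[[-0.87, 0.68],[1.25, -0.60],[1.94, -0.92]]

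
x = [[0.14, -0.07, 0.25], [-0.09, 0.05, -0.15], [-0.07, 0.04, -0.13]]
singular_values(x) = [0.38, 0.01, 0.0]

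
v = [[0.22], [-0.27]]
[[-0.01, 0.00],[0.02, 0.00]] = v @ [[-0.06,-0.0]]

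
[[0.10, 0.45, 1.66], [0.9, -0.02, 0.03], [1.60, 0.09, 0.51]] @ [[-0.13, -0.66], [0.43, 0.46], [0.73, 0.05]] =[[1.39, 0.22], [-0.10, -0.60], [0.20, -0.99]]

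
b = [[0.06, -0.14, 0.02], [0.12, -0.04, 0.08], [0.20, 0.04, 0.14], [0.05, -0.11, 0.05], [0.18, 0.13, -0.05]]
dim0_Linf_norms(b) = [0.2, 0.14, 0.14]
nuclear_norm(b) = 0.67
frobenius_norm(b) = 0.42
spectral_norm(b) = 0.33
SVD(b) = [[-0.14, 0.56, 0.57], [-0.41, 0.27, -0.05], [-0.73, 0.05, -0.53], [-0.15, 0.5, 0.18], [-0.5, -0.6, 0.61]] @ diag([0.32805247777864116, 0.23996420491241136, 0.1043970889634785]) @ [[-0.92, -0.13, -0.37], [-0.03, -0.92, 0.40], [0.39, -0.38, -0.84]]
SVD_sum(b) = [[0.04, 0.01, 0.02],[0.12, 0.02, 0.05],[0.22, 0.03, 0.09],[0.05, 0.01, 0.02],[0.15, 0.02, 0.06]] + [[-0.00, -0.12, 0.05],[-0.00, -0.06, 0.03],[-0.00, -0.01, 0.0],[-0.00, -0.11, 0.05],[0.0, 0.13, -0.06]] + [[0.02, -0.02, -0.05], [-0.00, 0.00, 0.00], [-0.02, 0.02, 0.05], [0.01, -0.01, -0.02], [0.02, -0.02, -0.05]]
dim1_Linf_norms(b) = [0.14, 0.12, 0.2, 0.11, 0.18]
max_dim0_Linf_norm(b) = 0.2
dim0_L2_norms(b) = [0.3, 0.23, 0.18]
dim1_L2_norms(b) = [0.15, 0.15, 0.25, 0.13, 0.23]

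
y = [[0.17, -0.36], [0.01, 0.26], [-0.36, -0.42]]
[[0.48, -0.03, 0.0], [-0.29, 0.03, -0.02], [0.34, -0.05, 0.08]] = y@[[0.39, 0.03, -0.14], [-1.14, 0.1, -0.08]]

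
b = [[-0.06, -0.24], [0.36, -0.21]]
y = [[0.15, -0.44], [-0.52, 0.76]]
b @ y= [[0.12,-0.16],[0.16,-0.32]]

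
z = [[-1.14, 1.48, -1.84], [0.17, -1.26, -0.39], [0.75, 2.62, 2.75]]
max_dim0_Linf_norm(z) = 2.75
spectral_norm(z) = 4.06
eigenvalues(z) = [1.77, 0.3, -1.71]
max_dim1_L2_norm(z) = 3.87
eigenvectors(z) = [[0.58,-0.85,0.94],[0.14,-0.21,-0.33],[-0.8,0.49,0.03]]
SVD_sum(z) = [[-0.14, -0.43, -0.5], [-0.22, -0.67, -0.78], [0.82, 2.45, 2.88]] + [[-1.02, 1.9, -1.33], [0.32, -0.61, 0.42], [-0.09, 0.17, -0.12]] + [[0.02, 0.0, -0.01],[0.07, 0.01, -0.03],[0.02, 0.0, -0.01]]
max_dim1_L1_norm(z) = 6.12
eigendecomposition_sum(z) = [[-0.67, -2.17, -2.12],[-0.16, -0.51, -0.5],[0.94, 3.01, 2.95]] + [[0.28, 0.85, 0.34], [0.07, 0.21, 0.09], [-0.16, -0.49, -0.2]] + [[-0.75,2.8,-0.06], [0.26,-0.97,0.02], [-0.03,0.1,-0.0]]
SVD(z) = [[-0.17, 0.95, 0.27], [-0.26, -0.3, 0.92], [0.95, 0.08, 0.3]] @ diag([4.0620349323123754, 2.669572281038543, 0.08280123782075266]) @ [[0.21, 0.63, 0.74], [-0.4, 0.75, -0.53], [0.89, 0.19, -0.41]]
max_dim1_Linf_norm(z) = 2.75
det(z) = -0.90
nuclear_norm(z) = 6.81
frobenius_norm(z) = 4.86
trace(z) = 0.35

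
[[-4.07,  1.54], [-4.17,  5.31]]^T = [[-4.07, -4.17], [1.54, 5.31]]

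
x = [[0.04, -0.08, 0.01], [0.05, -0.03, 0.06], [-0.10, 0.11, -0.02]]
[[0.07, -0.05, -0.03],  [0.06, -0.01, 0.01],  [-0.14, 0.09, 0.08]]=x @ [[0.9, -0.38, -0.86], [-0.47, 0.51, 0.1], [-0.02, 0.38, 0.91]]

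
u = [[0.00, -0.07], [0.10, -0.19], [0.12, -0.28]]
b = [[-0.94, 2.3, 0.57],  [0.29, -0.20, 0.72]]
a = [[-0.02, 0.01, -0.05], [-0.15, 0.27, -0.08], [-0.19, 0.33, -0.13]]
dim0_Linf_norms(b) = [0.94, 2.3, 0.72]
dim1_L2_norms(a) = [0.05, 0.32, 0.4]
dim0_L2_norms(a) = [0.24, 0.43, 0.16]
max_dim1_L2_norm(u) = 0.3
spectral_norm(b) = 2.55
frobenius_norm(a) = 0.52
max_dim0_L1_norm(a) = 0.61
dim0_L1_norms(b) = [1.23, 2.5, 1.29]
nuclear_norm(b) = 3.34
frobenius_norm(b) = 2.67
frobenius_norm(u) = 0.38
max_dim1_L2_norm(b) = 2.55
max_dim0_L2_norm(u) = 0.35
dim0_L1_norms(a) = [0.36, 0.61, 0.26]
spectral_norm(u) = 0.38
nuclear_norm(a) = 0.56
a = u @ b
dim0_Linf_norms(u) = [0.12, 0.28]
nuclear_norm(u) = 0.41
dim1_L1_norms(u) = [0.07, 0.29, 0.4]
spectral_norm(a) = 0.51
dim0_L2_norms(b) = [0.98, 2.31, 0.92]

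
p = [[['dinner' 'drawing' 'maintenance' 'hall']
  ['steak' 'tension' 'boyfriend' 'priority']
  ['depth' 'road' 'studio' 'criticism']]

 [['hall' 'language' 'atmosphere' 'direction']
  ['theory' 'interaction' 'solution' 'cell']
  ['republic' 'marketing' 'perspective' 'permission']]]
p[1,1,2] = 'solution'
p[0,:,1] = ['drawing', 'tension', 'road']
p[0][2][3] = 'criticism'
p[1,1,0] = 'theory'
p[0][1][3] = 'priority'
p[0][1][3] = 'priority'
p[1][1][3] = 'cell'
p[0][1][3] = 'priority'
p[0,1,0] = 'steak'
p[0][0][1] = 'drawing'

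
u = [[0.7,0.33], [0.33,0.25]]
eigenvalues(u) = [0.87, 0.08]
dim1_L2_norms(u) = [0.77, 0.41]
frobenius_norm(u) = 0.88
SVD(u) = [[-0.88, -0.47], [-0.47, 0.88]] @ diag([0.8744058086708306, 0.07559419132916954]) @ [[-0.88, -0.47],[-0.47, 0.88]]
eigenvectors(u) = [[0.88, -0.47], [0.47, 0.88]]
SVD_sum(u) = [[0.68,0.36], [0.36,0.19]] + [[0.02, -0.03],[-0.03, 0.06]]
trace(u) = 0.95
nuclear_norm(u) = 0.95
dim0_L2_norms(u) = [0.77, 0.41]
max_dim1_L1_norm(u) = 1.03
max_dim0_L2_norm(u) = 0.77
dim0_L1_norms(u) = [1.03, 0.58]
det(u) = 0.07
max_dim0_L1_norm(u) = 1.03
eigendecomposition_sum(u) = [[0.68, 0.36], [0.36, 0.19]] + [[0.02, -0.03], [-0.03, 0.06]]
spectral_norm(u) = 0.87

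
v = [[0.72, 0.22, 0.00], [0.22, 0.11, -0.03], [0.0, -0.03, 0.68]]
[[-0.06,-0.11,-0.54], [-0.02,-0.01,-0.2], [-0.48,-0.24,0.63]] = v @ [[0.06, -0.24, -0.67], [-0.48, 0.3, -0.25], [-0.72, -0.34, 0.91]]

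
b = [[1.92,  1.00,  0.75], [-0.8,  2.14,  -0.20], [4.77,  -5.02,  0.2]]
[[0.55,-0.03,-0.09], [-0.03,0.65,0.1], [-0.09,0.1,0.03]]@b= [[0.65, 0.94, 0.40], [-0.1, 0.86, -0.13], [-0.11, -0.03, -0.08]]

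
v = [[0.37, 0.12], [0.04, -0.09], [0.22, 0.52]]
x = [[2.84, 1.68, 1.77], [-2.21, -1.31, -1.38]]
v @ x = [[0.79, 0.46, 0.49], [0.31, 0.19, 0.19], [-0.52, -0.31, -0.33]]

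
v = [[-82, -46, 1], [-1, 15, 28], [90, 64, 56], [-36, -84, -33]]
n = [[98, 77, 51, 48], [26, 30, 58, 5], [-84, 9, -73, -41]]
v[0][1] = -46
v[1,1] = 15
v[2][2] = 56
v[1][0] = -1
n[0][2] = 51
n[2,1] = 9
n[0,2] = 51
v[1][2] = 28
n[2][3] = -41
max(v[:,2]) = 56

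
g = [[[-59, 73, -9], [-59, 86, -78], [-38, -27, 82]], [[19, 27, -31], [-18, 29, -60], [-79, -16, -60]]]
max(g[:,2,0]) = -38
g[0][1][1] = 86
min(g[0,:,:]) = -78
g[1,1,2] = -60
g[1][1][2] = -60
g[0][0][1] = 73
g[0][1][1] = 86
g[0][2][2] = 82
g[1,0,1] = 27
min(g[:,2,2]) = -60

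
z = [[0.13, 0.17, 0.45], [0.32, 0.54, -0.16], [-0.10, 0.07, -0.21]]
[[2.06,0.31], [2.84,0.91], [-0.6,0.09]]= z@[[4.04, 0.17], [3.48, 1.59], [2.1, 0.04]]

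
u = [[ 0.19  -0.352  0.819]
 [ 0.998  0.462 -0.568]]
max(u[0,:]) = 0.819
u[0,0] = 0.19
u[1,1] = 0.462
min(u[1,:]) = -0.568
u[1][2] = -0.568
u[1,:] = [0.998, 0.462, -0.568]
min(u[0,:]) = -0.352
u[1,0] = 0.998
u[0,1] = -0.352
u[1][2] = -0.568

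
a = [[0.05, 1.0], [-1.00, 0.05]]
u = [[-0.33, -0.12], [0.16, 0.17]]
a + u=[[-0.28, 0.88],  [-0.84, 0.22]]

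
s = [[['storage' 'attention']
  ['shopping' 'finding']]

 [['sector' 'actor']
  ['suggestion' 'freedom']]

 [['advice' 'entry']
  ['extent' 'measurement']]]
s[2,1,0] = 'extent'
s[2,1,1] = 'measurement'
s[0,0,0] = 'storage'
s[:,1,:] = [['shopping', 'finding'], ['suggestion', 'freedom'], ['extent', 'measurement']]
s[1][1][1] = 'freedom'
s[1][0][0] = 'sector'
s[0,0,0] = 'storage'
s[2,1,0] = 'extent'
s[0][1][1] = 'finding'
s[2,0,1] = 'entry'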